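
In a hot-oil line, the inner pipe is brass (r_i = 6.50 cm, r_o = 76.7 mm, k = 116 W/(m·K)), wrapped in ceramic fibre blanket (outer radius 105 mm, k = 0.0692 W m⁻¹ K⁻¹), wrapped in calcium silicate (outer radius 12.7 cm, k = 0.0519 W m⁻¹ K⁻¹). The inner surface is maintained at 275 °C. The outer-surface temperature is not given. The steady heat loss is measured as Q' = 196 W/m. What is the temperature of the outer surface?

T_out = 19.0 °C

Sum the resistances:
  R'_brass = ln(0.0767/0.0650)/(2πk) = 0.1655/(2π·116) = 2.271×10^-4 m·K/W
  R'_ceramic fibre blanket = ln(0.105/0.0767)/(2πk) = 0.3141/(2π·0.0692) = 0.7223 m·K/W
  R'_calcium silicate = ln(0.127/0.105)/(2πk) = 0.1902/(2π·0.0519) = 0.5833 m·K/W
ΣR = 1.306 m·K/W
ΔT = Q'·ΣR = 196 × 1.306 = 256.0 K
Heat flows outward, so T_out = T_in − ΔT = 275 − 256.0 = 19.0 °C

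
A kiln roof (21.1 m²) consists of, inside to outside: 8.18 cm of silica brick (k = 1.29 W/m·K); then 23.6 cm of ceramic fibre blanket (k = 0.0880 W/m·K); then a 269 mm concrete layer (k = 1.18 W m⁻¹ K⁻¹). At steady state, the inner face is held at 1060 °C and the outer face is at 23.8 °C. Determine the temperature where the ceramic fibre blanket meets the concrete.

T = 103 °C

Treat each layer as a resistance in series:
  R_silica brick = L/(kA) = 0.0818/(1.29·21.1) = 0.003005 K/W
  R_ceramic fibre blanket = L/(kA) = 0.236/(0.0880·21.1) = 0.1271 K/W
  R_concrete = L/(kA) = 0.269/(1.18·21.1) = 0.01080 K/W
ΣR = 0.003005 + 0.1271 + 0.01080 = 0.1409 K/W
Q = ΔT/ΣR = (1060 °C − 23.8 °C)/0.1409 = 7354 W
From the inner boundary to the ceramic fibre blanket/concrete interface, ΣR_partial = 0.1301 K/W.
T_interface = T_in − Q·ΣR_partial = 1060 °C − (7354)(0.1301) = 103 °C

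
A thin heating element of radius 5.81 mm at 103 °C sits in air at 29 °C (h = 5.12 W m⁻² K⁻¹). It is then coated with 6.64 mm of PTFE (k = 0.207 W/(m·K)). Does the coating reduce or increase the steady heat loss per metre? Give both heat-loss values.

increases: 13.8 → 24.0 W/m

Critical radius for a cylinder: r_cr = k/h = 0.0404 m = 4.04 cm.
Outer radius after coating: r₂ = 0.00581 + 0.00664 = 0.01245 m.
Since r₁ < r_cr and r₂ ≤ r_cr, the coating moves toward the maximum at r_cr — heat loss rises.
Bare: R = 1/(2πr₁h) = 5.350 m·K/W; Q = 74/5.350 = 13.8 W/m.
Coated: R = R_cond + R_conv = 3.083 m·K/W; Q = 74/3.083 = 24.0 W/m.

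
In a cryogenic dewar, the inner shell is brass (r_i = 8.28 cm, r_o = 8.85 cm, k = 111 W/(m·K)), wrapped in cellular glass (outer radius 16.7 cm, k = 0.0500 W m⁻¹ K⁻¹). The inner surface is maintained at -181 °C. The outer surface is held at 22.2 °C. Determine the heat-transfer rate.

Q = 24.0 W

Resistance network (inner→outer):
  R_brass = (1/0.0828 − 1/0.0885)/(4πk) = 0.7779/(4π·111) = 5.577×10^-4 K/W
  R_cellular glass = (1/0.0885 − 1/0.167)/(4πk) = 5.311/(4π·0.0500) = 8.453 K/W
ΣR = 5.577×10^-4 + 8.453 = 8.454 K/W
Q = ΔT/ΣR = (-181 °C − 22.2 °C)/8.454 = -24.0 W
(Negative Q ⇒ heat flows inward; heat gain = 24.0 W.)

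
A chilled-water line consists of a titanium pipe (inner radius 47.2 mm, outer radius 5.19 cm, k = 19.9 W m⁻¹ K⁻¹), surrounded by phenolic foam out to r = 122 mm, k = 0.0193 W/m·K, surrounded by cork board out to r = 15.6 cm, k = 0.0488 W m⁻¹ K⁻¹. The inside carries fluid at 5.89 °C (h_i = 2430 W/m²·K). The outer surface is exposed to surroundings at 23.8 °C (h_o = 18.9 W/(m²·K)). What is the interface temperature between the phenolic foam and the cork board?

T = 21.9 °C

Series thermal resistances, inner to outer:
  R'_conv,in = 1/(2πr h) = 1/(2π·0.0472·2430) = 0.001388 m·K/W
  R'_titanium = ln(0.0519/0.0472)/(2πk) = 0.09492/(2π·19.9) = 7.592×10^-4 m·K/W
  R'_phenolic foam = ln(0.122/0.0519)/(2πk) = 0.8547/(2π·0.0193) = 7.048 m·K/W
  R'_cork board = ln(0.156/0.122)/(2πk) = 0.2458/(2π·0.0488) = 0.8018 m·K/W
  R'_conv,out = 1/(2πr h) = 1/(2π·0.156·18.9) = 0.05398 m·K/W
ΣR = 0.001388 + 7.592×10^-4 + 7.048 + 0.8018 + 0.05398 = 7.906 m·K/W
Q' = ΔT/ΣR = (5.89 °C − 23.8 °C)/7.906 = -2.265 W/m
From the inner boundary to the phenolic foam/cork board interface, ΣR_partial = 7.050 m·K/W.
T_interface = T_in − Q'·ΣR_partial = 5.89 °C − (-2.265)(7.050) = 21.9 °C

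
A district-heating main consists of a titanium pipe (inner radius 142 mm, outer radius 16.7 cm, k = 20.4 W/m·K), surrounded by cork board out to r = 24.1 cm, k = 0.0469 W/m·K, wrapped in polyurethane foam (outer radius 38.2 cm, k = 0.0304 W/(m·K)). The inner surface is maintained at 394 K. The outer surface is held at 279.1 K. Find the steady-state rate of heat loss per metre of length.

Q' = 31.4 W/m

Treat each layer as a resistance in series:
  R'_titanium = ln(0.167/0.142)/(2πk) = 0.1622/(2π·20.4) = 0.001265 m·K/W
  R'_cork board = ln(0.241/0.167)/(2πk) = 0.3668/(2π·0.0469) = 1.245 m·K/W
  R'_polyurethane foam = ln(0.382/0.241)/(2πk) = 0.4606/(2π·0.0304) = 2.412 m·K/W
ΣR = 0.001265 + 1.245 + 2.412 = 3.658 m·K/W
Q' = ΔT/ΣR = (394 K − 279.1 K)/3.658 = 31.4 W/m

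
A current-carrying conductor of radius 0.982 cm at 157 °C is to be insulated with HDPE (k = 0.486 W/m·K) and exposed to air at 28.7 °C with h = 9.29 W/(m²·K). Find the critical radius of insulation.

For a cylinder, r_cr = k_ins/h = 0.486/9.29 = 0.0523 m = 5.23 cm

r_cr = 5.23 cm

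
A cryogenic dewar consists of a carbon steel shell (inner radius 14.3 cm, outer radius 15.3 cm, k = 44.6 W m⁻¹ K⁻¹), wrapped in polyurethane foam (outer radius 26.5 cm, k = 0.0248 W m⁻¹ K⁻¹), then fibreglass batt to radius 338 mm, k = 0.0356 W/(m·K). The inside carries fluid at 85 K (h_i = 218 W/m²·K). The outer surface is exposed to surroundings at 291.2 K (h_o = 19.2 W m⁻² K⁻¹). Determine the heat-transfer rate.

Q = 19.2 W

Treat each layer as a resistance in series:
  R_conv,in = 1/(4πr²h) = 1/(4π·0.143²·218) = 0.01785 K/W
  R_carbon steel = (1/0.143 − 1/0.153)/(4πk) = 0.4571/(4π·44.6) = 8.155×10^-4 K/W
  R_polyurethane foam = (1/0.153 − 1/0.265)/(4πk) = 2.762/(4π·0.0248) = 8.864 K/W
  R_fibreglass batt = (1/0.265 − 1/0.338)/(4πk) = 0.8150/(4π·0.0356) = 1.822 K/W
  R_conv,out = 1/(4πr²h) = 1/(4π·0.338²·19.2) = 0.03628 K/W
ΣR = 0.01785 + 8.155×10^-4 + 8.864 + 1.822 + 0.03628 = 10.74 K/W
Q = ΔT/ΣR = (85 K − 291.2 K)/10.74 = -19.2 W
(Negative Q ⇒ heat flows inward; heat gain = 19.2 W.)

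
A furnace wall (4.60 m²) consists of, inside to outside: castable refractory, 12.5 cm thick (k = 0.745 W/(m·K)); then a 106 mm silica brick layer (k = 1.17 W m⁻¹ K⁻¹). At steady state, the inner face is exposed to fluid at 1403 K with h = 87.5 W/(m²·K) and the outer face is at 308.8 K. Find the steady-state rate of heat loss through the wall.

Q = 18700 W

Resistance network (inner→outer):
  R_conv,in = 1/(hA) = 1/(87.5·4.60) = 0.002484 K/W
  R_castable refractory = L/(kA) = 0.125/(0.745·4.60) = 0.03648 K/W
  R_silica brick = L/(kA) = 0.106/(1.17·4.60) = 0.01970 K/W
ΣR = 0.002484 + 0.03648 + 0.01970 = 0.05866 K/W
Q = ΔT/ΣR = (1403 K − 308.8 K)/0.05866 = 18700 W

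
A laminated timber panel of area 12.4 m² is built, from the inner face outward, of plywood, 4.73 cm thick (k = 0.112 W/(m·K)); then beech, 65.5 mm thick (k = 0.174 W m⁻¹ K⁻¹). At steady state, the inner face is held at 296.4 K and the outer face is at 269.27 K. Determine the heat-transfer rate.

Q = 421 W

Treat each layer as a resistance in series:
  R_plywood = L/(kA) = 0.0473/(0.112·12.4) = 0.03406 K/W
  R_beech = L/(kA) = 0.0655/(0.174·12.4) = 0.03036 K/W
ΣR = 0.03406 + 0.03036 = 0.06442 K/W
Q = ΔT/ΣR = (296.4 K − 269.27 K)/0.06442 = 421 W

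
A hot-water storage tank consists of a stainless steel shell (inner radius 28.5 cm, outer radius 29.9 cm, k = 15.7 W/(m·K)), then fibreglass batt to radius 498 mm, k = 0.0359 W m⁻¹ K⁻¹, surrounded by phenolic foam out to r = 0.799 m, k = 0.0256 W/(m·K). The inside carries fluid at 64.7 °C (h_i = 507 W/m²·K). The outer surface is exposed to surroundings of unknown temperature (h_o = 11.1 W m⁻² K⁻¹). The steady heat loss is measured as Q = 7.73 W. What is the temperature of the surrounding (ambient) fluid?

Series resistances:
  R_conv,in = 1/(4πr²h) = 1/(4π·0.285²·507) = 0.001932 K/W
  R_stainless steel = (1/0.285 − 1/0.299)/(4πk) = 0.1643/(4π·15.7) = 8.327×10^-4 K/W
  R_fibreglass batt = (1/0.299 − 1/0.498)/(4πk) = 1.336/(4π·0.0359) = 2.962 K/W
  R_phenolic foam = (1/0.498 − 1/0.799)/(4πk) = 0.7565/(4π·0.0256) = 2.351 K/W
  R_conv,out = 1/(4πr²h) = 1/(4π·0.799²·11.1) = 0.01123 K/W
ΣR = 5.328 K/W
ΔT = Q·ΣR = 7.73 × 5.328 = 41.19 K
Heat flows outward, so T_out = T_in − ΔT = 64.7 − 41.19 = 23.5 °C

T_out = 23.5 °C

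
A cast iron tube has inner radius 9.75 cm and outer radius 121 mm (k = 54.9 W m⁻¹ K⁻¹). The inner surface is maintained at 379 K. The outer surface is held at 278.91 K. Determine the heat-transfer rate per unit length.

Q' = 1.60×10^5 W/m

Q' = 2πk·ΔT/ln(r₂/r₁) = 2π × 54.9 × 100.09 / ln(0.121/0.0975) = 1.60×10^5 W/m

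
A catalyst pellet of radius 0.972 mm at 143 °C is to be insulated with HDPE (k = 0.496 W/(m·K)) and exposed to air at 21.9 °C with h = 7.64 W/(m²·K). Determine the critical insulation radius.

For a sphere, r_cr = 2k_ins/h = 2·0.496/7.64 = 0.130 m = 13.0 cm

r_cr = 13.0 cm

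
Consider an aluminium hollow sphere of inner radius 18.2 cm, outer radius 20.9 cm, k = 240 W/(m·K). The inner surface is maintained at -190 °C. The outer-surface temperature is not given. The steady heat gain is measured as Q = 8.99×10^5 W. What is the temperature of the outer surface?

T_out = 21.6 °C

Series resistances:
  R_aluminium = (1/0.182 − 1/0.209)/(4πk) = 0.7098/(4π·240) = 2.354×10^-4 K/W
ΣR = 2.354×10^-4 K/W
ΔT = Q·ΣR = 8.99×10^5 × 2.354×10^-4 = 211.6 K
Heat flows inward, so T_out = T_in + ΔT = -190 + 211.6 = 21.6 °C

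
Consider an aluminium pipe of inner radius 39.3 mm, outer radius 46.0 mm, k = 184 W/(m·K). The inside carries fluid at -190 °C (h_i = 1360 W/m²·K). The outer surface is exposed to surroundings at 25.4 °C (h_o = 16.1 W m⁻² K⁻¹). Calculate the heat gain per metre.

Treat each layer as a resistance in series:
  R'_conv,in = 1/(2πr h) = 1/(2π·0.0393·1360) = 0.002978 m·K/W
  R'_aluminium = ln(0.0460/0.0393)/(2πk) = 0.1574/(2π·184) = 1.362×10^-4 m·K/W
  R'_conv,out = 1/(2πr h) = 1/(2π·0.0460·16.1) = 0.2149 m·K/W
ΣR = 0.002978 + 1.362×10^-4 + 0.2149 = 0.2180 m·K/W
Q' = ΔT/ΣR = (-190 °C − 25.4 °C)/0.2180 = -988 W/m
(Negative Q' ⇒ heat flows inward; heat gain = 988 W/m.)

Q' = 988 W/m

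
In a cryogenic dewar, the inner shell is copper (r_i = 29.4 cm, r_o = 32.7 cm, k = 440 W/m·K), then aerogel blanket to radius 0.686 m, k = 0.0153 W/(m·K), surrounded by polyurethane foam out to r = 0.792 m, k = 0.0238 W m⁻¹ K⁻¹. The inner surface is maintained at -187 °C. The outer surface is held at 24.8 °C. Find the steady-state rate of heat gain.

Resistance network (inner→outer):
  R_copper = (1/0.294 − 1/0.327)/(4πk) = 0.3433/(4π·440) = 6.208×10^-5 K/W
  R_aerogel blanket = (1/0.327 − 1/0.686)/(4πk) = 1.600/(4π·0.0153) = 8.324 K/W
  R_polyurethane foam = (1/0.686 − 1/0.792)/(4πk) = 0.1951/(4π·0.0238) = 0.6523 K/W
ΣR = 6.208×10^-5 + 8.324 + 0.6523 = 8.976 K/W
Q = ΔT/ΣR = (-187 °C − 24.8 °C)/8.976 = -23.6 W
(Negative Q ⇒ heat flows inward; heat gain = 23.6 W.)

Q = 23.6 W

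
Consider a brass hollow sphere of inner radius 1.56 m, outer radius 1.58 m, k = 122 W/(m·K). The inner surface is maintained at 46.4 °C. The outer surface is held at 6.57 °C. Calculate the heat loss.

Q = 7.53×10^6 W

Q = 4πk·ΔT/(1/r₁ − 1/r₂) = 4π × 122 × 39.83 / (1/1.56 − 1/1.58) = 7.53×10^6 W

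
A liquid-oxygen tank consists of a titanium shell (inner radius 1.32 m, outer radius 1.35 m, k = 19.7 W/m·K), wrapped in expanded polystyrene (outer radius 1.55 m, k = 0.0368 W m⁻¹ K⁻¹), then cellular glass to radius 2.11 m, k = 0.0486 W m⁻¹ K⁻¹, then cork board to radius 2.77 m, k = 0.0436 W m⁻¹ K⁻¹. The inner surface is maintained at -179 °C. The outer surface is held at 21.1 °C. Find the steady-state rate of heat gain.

Resistance network (inner→outer):
  R_titanium = (1/1.32 − 1/1.35)/(4πk) = 0.01684/(4π·19.7) = 6.800×10^-5 K/W
  R_expanded polystyrene = (1/1.35 − 1/1.55)/(4πk) = 0.09558/(4π·0.0368) = 0.2067 K/W
  R_cellular glass = (1/1.55 − 1/2.11)/(4πk) = 0.1712/(4π·0.0486) = 0.2804 K/W
  R_cork board = (1/2.11 − 1/2.77)/(4πk) = 0.1129/(4π·0.0436) = 0.2061 K/W
ΣR = 6.800×10^-5 + 0.2067 + 0.2804 + 0.2061 = 0.6933 K/W
Q = ΔT/ΣR = (-179 °C − 21.1 °C)/0.6933 = -289 W
(Negative Q ⇒ heat flows inward; heat gain = 289 W.)

Q = 289 W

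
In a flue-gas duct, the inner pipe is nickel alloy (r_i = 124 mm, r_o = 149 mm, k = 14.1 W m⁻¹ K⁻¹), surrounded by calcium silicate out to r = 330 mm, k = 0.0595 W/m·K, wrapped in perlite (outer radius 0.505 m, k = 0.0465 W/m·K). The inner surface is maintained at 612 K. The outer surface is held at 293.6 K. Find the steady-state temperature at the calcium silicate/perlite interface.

T = 423 K

Treat each layer as a resistance in series:
  R'_nickel alloy = ln(0.149/0.124)/(2πk) = 0.1837/(2π·14.1) = 0.002073 m·K/W
  R'_calcium silicate = ln(0.330/0.149)/(2πk) = 0.7951/(2π·0.0595) = 2.127 m·K/W
  R'_perlite = ln(0.505/0.330)/(2πk) = 0.4255/(2π·0.0465) = 1.456 m·K/W
ΣR = 0.002073 + 2.127 + 1.456 = 3.585 m·K/W
Q' = ΔT/ΣR = (612 K − 293.6 K)/3.585 = 88.81 W/m
From the inner boundary to the calcium silicate/perlite interface, ΣR_partial = 2.129 m·K/W.
T_interface = T_in − Q'·ΣR_partial = 612 K − (88.81)(2.129) = 423 K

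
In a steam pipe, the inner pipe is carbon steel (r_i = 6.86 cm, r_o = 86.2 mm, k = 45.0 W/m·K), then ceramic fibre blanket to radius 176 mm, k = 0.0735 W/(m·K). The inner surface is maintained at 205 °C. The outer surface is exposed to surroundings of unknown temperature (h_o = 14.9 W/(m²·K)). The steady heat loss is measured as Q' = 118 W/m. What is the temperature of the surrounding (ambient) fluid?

Series resistances:
  R'_carbon steel = ln(0.0862/0.0686)/(2πk) = 0.2284/(2π·45.0) = 8.077×10^-4 m·K/W
  R'_ceramic fibre blanket = ln(0.176/0.0862)/(2πk) = 0.7138/(2π·0.0735) = 1.546 m·K/W
  R'_conv,out = 1/(2πr h) = 1/(2π·0.176·14.9) = 0.06069 m·K/W
ΣR = 1.607 m·K/W
ΔT = Q'·ΣR = 118 × 1.607 = 189.6 K
Heat flows outward, so T_out = T_in − ΔT = 205 − 189.6 = 15.4 °C

T_out = 15.4 °C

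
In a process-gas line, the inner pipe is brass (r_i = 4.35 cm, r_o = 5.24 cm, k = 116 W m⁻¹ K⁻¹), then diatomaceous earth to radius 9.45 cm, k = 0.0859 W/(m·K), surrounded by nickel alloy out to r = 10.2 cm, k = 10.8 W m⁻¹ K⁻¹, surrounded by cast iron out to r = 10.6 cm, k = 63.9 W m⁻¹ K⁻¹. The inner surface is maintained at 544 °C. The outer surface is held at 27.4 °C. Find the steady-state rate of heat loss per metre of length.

Q' = 472 W/m

Resistance network (inner→outer):
  R'_brass = ln(0.0524/0.0435)/(2πk) = 0.1861/(2π·116) = 2.554×10^-4 m·K/W
  R'_diatomaceous earth = ln(0.0945/0.0524)/(2πk) = 0.5897/(2π·0.0859) = 1.093 m·K/W
  R'_nickel alloy = ln(0.102/0.0945)/(2πk) = 0.07637/(2π·10.8) = 0.001125 m·K/W
  R'_cast iron = ln(0.106/0.102)/(2πk) = 0.03847/(2π·63.9) = 9.581×10^-5 m·K/W
ΣR = 2.554×10^-4 + 1.093 + 0.001125 + 9.581×10^-5 = 1.094 m·K/W
Q' = ΔT/ΣR = (544 °C − 27.4 °C)/1.094 = 472 W/m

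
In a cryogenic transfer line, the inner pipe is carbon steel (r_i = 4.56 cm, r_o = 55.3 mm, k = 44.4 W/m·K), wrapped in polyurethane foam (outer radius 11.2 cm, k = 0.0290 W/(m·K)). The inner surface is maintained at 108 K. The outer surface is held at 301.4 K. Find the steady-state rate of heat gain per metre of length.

Q' = 49.9 W/m

Resistance network (inner→outer):
  R'_carbon steel = ln(0.0553/0.0456)/(2πk) = 0.1929/(2π·44.4) = 6.913×10^-4 m·K/W
  R'_polyurethane foam = ln(0.112/0.0553)/(2πk) = 0.7057/(2π·0.0290) = 3.873 m·K/W
ΣR = 6.913×10^-4 + 3.873 = 3.874 m·K/W
Q' = ΔT/ΣR = (108 K − 301.4 K)/3.874 = -49.9 W/m
(Negative Q' ⇒ heat flows inward; heat gain = 49.9 W/m.)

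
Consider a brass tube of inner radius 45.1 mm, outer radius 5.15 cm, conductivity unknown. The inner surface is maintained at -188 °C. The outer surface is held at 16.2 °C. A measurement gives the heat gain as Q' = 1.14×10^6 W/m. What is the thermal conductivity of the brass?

ΣR = ΔT/Q' = |-188 − 16.2|/1.14×10^6 = 1.791×10^-4 m·K/W
ln(r₂/r₁)/(2πk) = 1.791×10^-4 ⇒ k = 0.1327/(2π·1.791×10^-4) = 118 W/m·K

k = 118 W/m·K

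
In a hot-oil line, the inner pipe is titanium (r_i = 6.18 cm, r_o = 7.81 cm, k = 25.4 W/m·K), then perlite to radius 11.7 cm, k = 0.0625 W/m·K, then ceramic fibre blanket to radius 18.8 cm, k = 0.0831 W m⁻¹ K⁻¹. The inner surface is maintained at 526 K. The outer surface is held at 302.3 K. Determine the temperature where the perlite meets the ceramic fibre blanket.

T = 407 K

Series thermal resistances, inner to outer:
  R'_titanium = ln(0.0781/0.0618)/(2πk) = 0.2341/(2π·25.4) = 0.001467 m·K/W
  R'_perlite = ln(0.117/0.0781)/(2πk) = 0.4042/(2π·0.0625) = 1.029 m·K/W
  R'_ceramic fibre blanket = ln(0.188/0.117)/(2πk) = 0.4743/(2π·0.0831) = 0.9083 m·K/W
ΣR = 0.001467 + 1.029 + 0.9083 = 1.939 m·K/W
Q' = ΔT/ΣR = (526 K − 302.3 K)/1.939 = 115.4 W/m
From the inner boundary to the perlite/ceramic fibre blanket interface, ΣR_partial = 1.030 m·K/W.
T_interface = T_in − Q'·ΣR_partial = 526 K − (115.4)(1.030) = 407 K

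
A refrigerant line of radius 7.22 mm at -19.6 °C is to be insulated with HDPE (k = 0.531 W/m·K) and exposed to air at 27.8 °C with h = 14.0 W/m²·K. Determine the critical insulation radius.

r_cr = 3.79 cm

For a cylinder, r_cr = k_ins/h = 0.531/14.0 = 0.0379 m = 3.79 cm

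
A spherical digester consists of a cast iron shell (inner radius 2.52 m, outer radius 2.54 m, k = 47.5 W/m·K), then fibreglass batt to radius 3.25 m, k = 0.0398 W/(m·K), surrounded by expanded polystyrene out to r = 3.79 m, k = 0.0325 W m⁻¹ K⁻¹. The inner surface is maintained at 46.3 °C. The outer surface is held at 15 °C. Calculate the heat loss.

Series thermal resistances, inner to outer:
  R_cast iron = (1/2.52 − 1/2.54)/(4πk) = 0.003125/(4π·47.5) = 5.235×10^-6 K/W
  R_fibreglass batt = (1/2.54 − 1/3.25)/(4πk) = 0.08601/(4π·0.0398) = 0.1720 K/W
  R_expanded polystyrene = (1/3.25 − 1/3.79)/(4πk) = 0.04384/(4π·0.0325) = 0.1073 K/W
ΣR = 5.235×10^-6 + 0.1720 + 0.1073 = 0.2793 K/W
Q = ΔT/ΣR = (46.3 °C − 15 °C)/0.2793 = 112 W

Q = 112 W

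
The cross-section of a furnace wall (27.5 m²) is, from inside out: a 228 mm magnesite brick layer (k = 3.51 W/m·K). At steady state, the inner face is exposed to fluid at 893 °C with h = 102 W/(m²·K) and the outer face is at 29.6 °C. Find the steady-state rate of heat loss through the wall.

Resistance network (inner→outer):
  R_conv,in = 1/(hA) = 1/(102·27.5) = 3.565×10^-4 K/W
  R_magnesite brick = L/(kA) = 0.228/(3.51·27.5) = 0.002362 K/W
ΣR = 3.565×10^-4 + 0.002362 = 0.002718 K/W
Q = ΔT/ΣR = (893 °C − 29.6 °C)/0.002718 = 3.18×10^5 W

Q = 3.18×10^5 W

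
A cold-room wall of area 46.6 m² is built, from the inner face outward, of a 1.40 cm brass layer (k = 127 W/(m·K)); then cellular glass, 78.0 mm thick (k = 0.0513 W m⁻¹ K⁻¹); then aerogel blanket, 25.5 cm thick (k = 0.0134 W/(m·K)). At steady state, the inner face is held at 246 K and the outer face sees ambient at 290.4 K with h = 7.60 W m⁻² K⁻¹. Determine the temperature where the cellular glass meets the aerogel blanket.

Series thermal resistances, inner to outer:
  R_brass = L/(kA) = 0.0140/(127·46.6) = 2.366×10^-6 K/W
  R_cellular glass = L/(kA) = 0.0780/(0.0513·46.6) = 0.03263 K/W
  R_aerogel blanket = L/(kA) = 0.255/(0.0134·46.6) = 0.4084 K/W
  R_conv,out = 1/(hA) = 1/(7.60·46.6) = 0.002824 K/W
ΣR = 2.366×10^-6 + 0.03263 + 0.4084 + 0.002824 = 0.4439 K/W
Q = ΔT/ΣR = (246 K − 290.4 K)/0.4439 = -100.0 W
From the inner boundary to the cellular glass/aerogel blanket interface, ΣR_partial = 0.03263 K/W.
T_interface = T_in − Q·ΣR_partial = 246 K − (-100.0)(0.03263) = 249.3 K

T = 249.3 K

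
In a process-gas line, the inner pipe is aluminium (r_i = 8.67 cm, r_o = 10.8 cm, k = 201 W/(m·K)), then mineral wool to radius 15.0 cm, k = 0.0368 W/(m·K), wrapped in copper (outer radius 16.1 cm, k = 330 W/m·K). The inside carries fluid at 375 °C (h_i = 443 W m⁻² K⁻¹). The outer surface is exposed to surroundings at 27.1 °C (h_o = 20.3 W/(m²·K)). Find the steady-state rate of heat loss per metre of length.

Q' = 236 W/m

Resistance network (inner→outer):
  R'_conv,in = 1/(2πr h) = 1/(2π·0.0867·443) = 0.004144 m·K/W
  R'_aluminium = ln(0.108/0.0867)/(2πk) = 0.2197/(2π·201) = 1.739×10^-4 m·K/W
  R'_mineral wool = ln(0.150/0.108)/(2πk) = 0.3285/(2π·0.0368) = 1.421 m·K/W
  R'_copper = ln(0.161/0.150)/(2πk) = 0.07077/(2π·330) = 3.413×10^-5 m·K/W
  R'_conv,out = 1/(2πr h) = 1/(2π·0.161·20.3) = 0.04870 m·K/W
ΣR = 0.004144 + 1.739×10^-4 + 1.421 + 3.413×10^-5 + 0.04870 = 1.474 m·K/W
Q' = ΔT/ΣR = (375 °C − 27.1 °C)/1.474 = 236 W/m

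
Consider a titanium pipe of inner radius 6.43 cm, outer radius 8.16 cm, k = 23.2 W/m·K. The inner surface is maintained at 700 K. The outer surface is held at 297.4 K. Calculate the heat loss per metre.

Q' = 2πk·ΔT/ln(r₂/r₁) = 2π × 23.2 × 402.6 / ln(0.0816/0.0643) = 2.46×10^5 W/m

Q' = 246 kW/m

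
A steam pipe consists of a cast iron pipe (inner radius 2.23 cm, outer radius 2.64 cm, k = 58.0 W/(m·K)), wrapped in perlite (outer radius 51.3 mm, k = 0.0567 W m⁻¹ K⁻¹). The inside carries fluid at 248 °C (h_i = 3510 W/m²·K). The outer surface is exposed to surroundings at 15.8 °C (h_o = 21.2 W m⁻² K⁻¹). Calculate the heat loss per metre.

Q' = 115 W/m

Series thermal resistances, inner to outer:
  R'_conv,in = 1/(2πr h) = 1/(2π·0.0223·3510) = 0.002033 m·K/W
  R'_cast iron = ln(0.0264/0.0223)/(2πk) = 0.1688/(2π·58.0) = 4.631×10^-4 m·K/W
  R'_perlite = ln(0.0513/0.0264)/(2πk) = 0.6643/(2π·0.0567) = 1.865 m·K/W
  R'_conv,out = 1/(2πr h) = 1/(2π·0.0513·21.2) = 0.1463 m·K/W
ΣR = 0.002033 + 4.631×10^-4 + 1.865 + 0.1463 = 2.014 m·K/W
Q' = ΔT/ΣR = (248 °C − 15.8 °C)/2.014 = 115 W/m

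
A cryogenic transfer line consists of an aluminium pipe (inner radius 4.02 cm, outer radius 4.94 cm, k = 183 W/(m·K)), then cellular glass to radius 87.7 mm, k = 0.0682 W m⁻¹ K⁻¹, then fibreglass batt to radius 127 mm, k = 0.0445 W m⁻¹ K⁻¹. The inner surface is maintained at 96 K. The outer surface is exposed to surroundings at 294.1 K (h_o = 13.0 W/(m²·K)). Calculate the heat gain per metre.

Resistance network (inner→outer):
  R'_aluminium = ln(0.0494/0.0402)/(2πk) = 0.2061/(2π·183) = 1.792×10^-4 m·K/W
  R'_cellular glass = ln(0.0877/0.0494)/(2πk) = 0.5740/(2π·0.0682) = 1.339 m·K/W
  R'_fibreglass batt = ln(0.127/0.0877)/(2πk) = 0.3703/(2π·0.0445) = 1.324 m·K/W
  R'_conv,out = 1/(2πr h) = 1/(2π·0.127·13.0) = 0.09640 m·K/W
ΣR = 1.792×10^-4 + 1.339 + 1.324 + 0.09640 = 2.760 m·K/W
Q' = ΔT/ΣR = (96 K − 294.1 K)/2.760 = -71.8 W/m
(Negative Q' ⇒ heat flows inward; heat gain = 71.8 W/m.)

Q' = 71.8 W/m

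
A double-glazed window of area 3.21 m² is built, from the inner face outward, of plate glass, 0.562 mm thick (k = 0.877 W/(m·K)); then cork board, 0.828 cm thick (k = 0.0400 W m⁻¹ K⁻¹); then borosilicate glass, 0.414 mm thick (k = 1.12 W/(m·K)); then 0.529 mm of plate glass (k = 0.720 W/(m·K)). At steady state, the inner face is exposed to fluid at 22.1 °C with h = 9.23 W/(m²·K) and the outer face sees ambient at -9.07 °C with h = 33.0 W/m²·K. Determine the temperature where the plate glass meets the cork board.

T = 12.3 °C

Series thermal resistances, inner to outer:
  R_conv,in = 1/(hA) = 1/(9.23·3.21) = 0.03375 K/W
  R_plate glass = L/(kA) = 5.62×10^-4/(0.877·3.21) = 1.996×10^-4 K/W
  R_cork board = L/(kA) = 0.00828/(0.0400·3.21) = 0.06449 K/W
  R_borosilicate glass = L/(kA) = 4.14×10^-4/(1.12·3.21) = 1.152×10^-4 K/W
  R_plate glass = L/(kA) = 5.29×10^-4/(0.720·3.21) = 2.289×10^-4 K/W
  R_conv,out = 1/(hA) = 1/(33.0·3.21) = 0.009440 K/W
ΣR = 0.03375 + 1.996×10^-4 + 0.06449 + 1.152×10^-4 + 2.289×10^-4 + 0.009440 = 0.1082 K/W
Q = ΔT/ΣR = (22.1 °C − -9.07 °C)/0.1082 = 288.1 W
From the inner boundary to the plate glass/cork board interface, ΣR_partial = 0.03395 K/W.
T_interface = T_in − Q·ΣR_partial = 22.1 °C − (288.1)(0.03395) = 12.3 °C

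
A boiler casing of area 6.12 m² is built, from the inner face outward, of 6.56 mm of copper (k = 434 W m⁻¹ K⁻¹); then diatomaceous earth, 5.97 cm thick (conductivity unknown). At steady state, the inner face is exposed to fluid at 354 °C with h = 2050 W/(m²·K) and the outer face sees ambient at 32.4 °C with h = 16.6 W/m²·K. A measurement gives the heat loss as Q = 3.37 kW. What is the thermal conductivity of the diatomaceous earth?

k = 0.114 W/m·K

ΣR = ΔT/Q = |354 − 32.4|/3370 = 0.09543 K/W
Known resistances:
  R_conv,in = 1/(hA) = 1/(2050·6.12) = 7.971×10^-5 K/W
  R_copper = L/(kA) = 0.00656/(434·6.12) = 2.470×10^-6 K/W
  R_conv,out = 1/(hA) = 1/(16.6·6.12) = 0.009843 K/W
R_diatomaceous earth = ΣR − ΣR_known = 0.09543 − 0.009925 = 0.08550 K/W
L/(kA) = 0.08550 ⇒ k = 0.0597/(0.08550·6.12) = 0.114 W/m·K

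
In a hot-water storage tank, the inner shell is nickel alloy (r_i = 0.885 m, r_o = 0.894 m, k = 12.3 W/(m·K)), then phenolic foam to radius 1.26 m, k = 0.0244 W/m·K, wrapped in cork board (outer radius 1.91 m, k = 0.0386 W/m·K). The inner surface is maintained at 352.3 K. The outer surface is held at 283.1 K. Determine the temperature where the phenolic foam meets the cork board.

T = 306.9 K

Treat each layer as a resistance in series:
  R_nickel alloy = (1/0.885 − 1/0.894)/(4πk) = 0.01138/(4π·12.3) = 7.359×10^-5 K/W
  R_phenolic foam = (1/0.894 − 1/1.26)/(4πk) = 0.3249/(4π·0.0244) = 1.060 K/W
  R_cork board = (1/1.26 − 1/1.91)/(4πk) = 0.2701/(4π·0.0386) = 0.5568 K/W
ΣR = 7.359×10^-5 + 1.060 + 0.5568 = 1.617 K/W
Q = ΔT/ΣR = (352.3 K − 283.1 K)/1.617 = 42.80 W
From the inner boundary to the phenolic foam/cork board interface, ΣR_partial = 1.060 K/W.
T_interface = T_in − Q·ΣR_partial = 352.3 K − (42.80)(1.060) = 306.9 K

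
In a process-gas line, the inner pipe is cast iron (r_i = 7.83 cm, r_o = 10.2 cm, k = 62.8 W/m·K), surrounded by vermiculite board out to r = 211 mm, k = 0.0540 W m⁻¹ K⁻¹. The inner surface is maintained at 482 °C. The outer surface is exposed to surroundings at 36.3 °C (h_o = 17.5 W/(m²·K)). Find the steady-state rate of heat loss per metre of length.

Series thermal resistances, inner to outer:
  R'_cast iron = ln(0.102/0.0783)/(2πk) = 0.2644/(2π·62.8) = 6.701×10^-4 m·K/W
  R'_vermiculite board = ln(0.211/0.102)/(2πk) = 0.7269/(2π·0.0540) = 2.142 m·K/W
  R'_conv,out = 1/(2πr h) = 1/(2π·0.211·17.5) = 0.04310 m·K/W
ΣR = 6.701×10^-4 + 2.142 + 0.04310 = 2.186 m·K/W
Q' = ΔT/ΣR = (482 °C − 36.3 °C)/2.186 = 204 W/m

Q' = 204 W/m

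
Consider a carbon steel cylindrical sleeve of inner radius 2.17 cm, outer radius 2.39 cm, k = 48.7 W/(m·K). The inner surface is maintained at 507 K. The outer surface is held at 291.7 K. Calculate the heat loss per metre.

Q' = 2πk·ΔT/ln(r₂/r₁) = 2π × 48.7 × 215.3 / ln(0.0239/0.0217) = 6.82×10^5 W/m

Q' = 682 kW/m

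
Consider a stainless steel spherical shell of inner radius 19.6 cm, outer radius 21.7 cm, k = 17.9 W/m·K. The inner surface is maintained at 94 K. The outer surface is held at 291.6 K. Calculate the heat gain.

Q = 90000 W

Q = 4πk·ΔT/(1/r₁ − 1/r₂) = 4π × 17.9 × 197.6 / (1/0.196 − 1/0.217) = 90000 W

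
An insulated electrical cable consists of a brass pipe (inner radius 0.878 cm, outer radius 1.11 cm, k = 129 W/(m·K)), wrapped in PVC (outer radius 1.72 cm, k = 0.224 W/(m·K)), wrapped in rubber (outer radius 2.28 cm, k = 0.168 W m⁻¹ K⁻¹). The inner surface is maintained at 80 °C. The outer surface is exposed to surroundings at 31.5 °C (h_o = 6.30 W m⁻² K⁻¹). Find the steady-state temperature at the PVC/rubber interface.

Treat each layer as a resistance in series:
  R'_brass = ln(0.0111/0.00878)/(2πk) = 0.2345/(2π·129) = 2.893×10^-4 m·K/W
  R'_PVC = ln(0.0172/0.0111)/(2πk) = 0.4380/(2π·0.224) = 0.3112 m·K/W
  R'_rubber = ln(0.0228/0.0172)/(2πk) = 0.2819/(2π·0.168) = 0.2670 m·K/W
  R'_conv,out = 1/(2πr h) = 1/(2π·0.0228·6.30) = 1.108 m·K/W
ΣR = 2.893×10^-4 + 0.3112 + 0.2670 + 1.108 = 1.686 m·K/W
Q' = ΔT/ΣR = (80 °C − 31.5 °C)/1.686 = 28.77 W/m
From the inner boundary to the PVC/rubber interface, ΣR_partial = 0.3115 m·K/W.
T_interface = T_in − Q'·ΣR_partial = 80 °C − (28.77)(0.3115) = 71.0 °C

T = 71.0 °C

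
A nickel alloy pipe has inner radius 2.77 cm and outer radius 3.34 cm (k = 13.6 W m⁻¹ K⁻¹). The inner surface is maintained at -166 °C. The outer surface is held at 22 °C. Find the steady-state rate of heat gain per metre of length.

Q' = 2πk·ΔT/ln(r₂/r₁) = 2π × 13.6 × 188 / ln(0.0334/0.0277) = 85900 W/m

Q' = 85.9 kW/m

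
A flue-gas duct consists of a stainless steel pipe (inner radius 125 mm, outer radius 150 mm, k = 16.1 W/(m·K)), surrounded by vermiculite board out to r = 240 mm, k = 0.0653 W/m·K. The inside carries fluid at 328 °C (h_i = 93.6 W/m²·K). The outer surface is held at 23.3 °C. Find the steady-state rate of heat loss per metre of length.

Treat each layer as a resistance in series:
  R'_conv,in = 1/(2πr h) = 1/(2π·0.125·93.6) = 0.01360 m·K/W
  R'_stainless steel = ln(0.150/0.125)/(2πk) = 0.1823/(2π·16.1) = 0.001802 m·K/W
  R'_vermiculite board = ln(0.240/0.150)/(2πk) = 0.4700/(2π·0.0653) = 1.146 m·K/W
ΣR = 0.01360 + 0.001802 + 1.146 = 1.161 m·K/W
Q' = ΔT/ΣR = (328 °C − 23.3 °C)/1.161 = 262 W/m

Q' = 262 W/m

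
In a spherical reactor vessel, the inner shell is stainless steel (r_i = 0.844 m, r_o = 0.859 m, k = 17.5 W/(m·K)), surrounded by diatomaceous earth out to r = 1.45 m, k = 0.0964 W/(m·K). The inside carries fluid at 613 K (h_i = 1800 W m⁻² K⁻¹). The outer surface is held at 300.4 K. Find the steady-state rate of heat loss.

Q = 798 W

Series thermal resistances, inner to outer:
  R_conv,in = 1/(4πr²h) = 1/(4π·0.844²·1800) = 6.206×10^-5 K/W
  R_stainless steel = (1/0.844 − 1/0.859)/(4πk) = 0.02069/(4π·17.5) = 9.408×10^-5 K/W
  R_diatomaceous earth = (1/0.859 − 1/1.45)/(4πk) = 0.4745/(4π·0.0964) = 0.3917 K/W
ΣR = 6.206×10^-5 + 9.408×10^-5 + 0.3917 = 0.3919 K/W
Q = ΔT/ΣR = (613 K − 300.4 K)/0.3919 = 798 W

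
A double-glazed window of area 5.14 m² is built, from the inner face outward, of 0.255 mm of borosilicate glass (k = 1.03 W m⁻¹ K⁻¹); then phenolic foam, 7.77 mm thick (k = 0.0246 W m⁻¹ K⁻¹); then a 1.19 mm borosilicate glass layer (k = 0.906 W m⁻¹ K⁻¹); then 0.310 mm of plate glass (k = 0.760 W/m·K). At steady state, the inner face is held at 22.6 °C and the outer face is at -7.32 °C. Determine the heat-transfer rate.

Resistance network (inner→outer):
  R_borosilicate glass = L/(kA) = 2.55×10^-4/(1.03·5.14) = 4.817×10^-5 K/W
  R_phenolic foam = L/(kA) = 0.00777/(0.0246·5.14) = 0.06145 K/W
  R_borosilicate glass = L/(kA) = 0.00119/(0.906·5.14) = 2.555×10^-4 K/W
  R_plate glass = L/(kA) = 3.10×10^-4/(0.760·5.14) = 7.936×10^-5 K/W
ΣR = 4.817×10^-5 + 0.06145 + 2.555×10^-4 + 7.936×10^-5 = 0.06183 K/W
Q = ΔT/ΣR = (22.6 °C − -7.32 °C)/0.06183 = 484 W

Q = 484 W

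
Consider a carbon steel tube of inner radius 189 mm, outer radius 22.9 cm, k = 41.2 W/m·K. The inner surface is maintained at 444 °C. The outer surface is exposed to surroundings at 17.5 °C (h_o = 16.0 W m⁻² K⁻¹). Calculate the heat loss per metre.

Resistance network (inner→outer):
  R'_carbon steel = ln(0.229/0.189)/(2πk) = 0.1920/(2π·41.2) = 7.416×10^-4 m·K/W
  R'_conv,out = 1/(2πr h) = 1/(2π·0.229·16.0) = 0.04344 m·K/W
ΣR = 7.416×10^-4 + 0.04344 = 0.04418 m·K/W
Q' = ΔT/ΣR = (444 °C − 17.5 °C)/0.04418 = 9650 W/m

Q' = 9650 W/m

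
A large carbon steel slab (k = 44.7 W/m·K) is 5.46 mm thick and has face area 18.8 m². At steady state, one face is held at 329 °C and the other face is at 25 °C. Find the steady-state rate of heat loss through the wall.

Q = 46800 kW

Q = kA·ΔT/L = 44.7 × 18.8 × |329 °C − 25 °C| / 0.00546 = 4.68×10^7 W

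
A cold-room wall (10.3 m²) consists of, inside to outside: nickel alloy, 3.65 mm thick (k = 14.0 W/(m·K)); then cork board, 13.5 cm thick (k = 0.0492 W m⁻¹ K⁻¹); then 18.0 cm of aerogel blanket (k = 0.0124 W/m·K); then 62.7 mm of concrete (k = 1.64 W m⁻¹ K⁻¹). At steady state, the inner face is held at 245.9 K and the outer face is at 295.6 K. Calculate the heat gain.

Q = 29.6 W

Series thermal resistances, inner to outer:
  R_nickel alloy = L/(kA) = 0.00365/(14.0·10.3) = 2.531×10^-5 K/W
  R_cork board = L/(kA) = 0.135/(0.0492·10.3) = 0.2664 K/W
  R_aerogel blanket = L/(kA) = 0.180/(0.0124·10.3) = 1.409 K/W
  R_concrete = L/(kA) = 0.0627/(1.64·10.3) = 0.003712 K/W
ΣR = 2.531×10^-5 + 0.2664 + 1.409 + 0.003712 = 1.679 K/W
Q = ΔT/ΣR = (245.9 K − 295.6 K)/1.679 = -29.6 W
(Negative Q ⇒ heat flows inward; heat gain = 29.6 W.)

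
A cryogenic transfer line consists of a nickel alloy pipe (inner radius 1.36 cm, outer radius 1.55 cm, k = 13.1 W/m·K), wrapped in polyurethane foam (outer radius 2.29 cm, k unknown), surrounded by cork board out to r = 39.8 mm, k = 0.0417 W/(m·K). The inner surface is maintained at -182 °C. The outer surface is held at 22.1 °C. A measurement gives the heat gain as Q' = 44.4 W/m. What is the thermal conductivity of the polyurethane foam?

ΣR = ΔT/Q' = |-182 − 22.1|/44.4 = 4.597 m·K/W
Known resistances:
  R'_nickel alloy = ln(0.0155/0.0136)/(2πk) = 0.1308/(2π·13.1) = 0.001589 m·K/W
  R'_cork board = ln(0.0398/0.0229)/(2πk) = 0.5527/(2π·0.0417) = 2.110 m·K/W
R_polyurethane foam = ΣR − ΣR_known = 4.597 − 2.112 = 2.485 m·K/W
ln(r₂/r₁)/(2πk) = 2.485 ⇒ k = 0.3903/(2π·2.485) = 0.0250 W/m·K

k = 0.0250 W/m·K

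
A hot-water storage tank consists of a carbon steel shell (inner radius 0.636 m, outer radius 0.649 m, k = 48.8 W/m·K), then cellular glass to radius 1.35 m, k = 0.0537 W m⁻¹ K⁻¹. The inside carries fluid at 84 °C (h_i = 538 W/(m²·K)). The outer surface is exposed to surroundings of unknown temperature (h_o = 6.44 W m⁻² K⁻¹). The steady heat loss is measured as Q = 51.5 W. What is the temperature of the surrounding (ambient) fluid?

Series resistances:
  R_conv,in = 1/(4πr²h) = 1/(4π·0.636²·538) = 3.657×10^-4 K/W
  R_carbon steel = (1/0.636 − 1/0.649)/(4πk) = 0.03149/(4π·48.8) = 5.136×10^-5 K/W
  R_cellular glass = (1/0.649 − 1/1.35)/(4πk) = 0.8001/(4π·0.0537) = 1.186 K/W
  R_conv,out = 1/(4πr²h) = 1/(4π·1.35²·6.44) = 0.006780 K/W
ΣR = 1.193 K/W
ΔT = Q·ΣR = 51.5 × 1.193 = 61.44 K
Heat flows outward, so T_out = T_in − ΔT = 84 − 61.44 = 22.6 °C

T_out = 22.6 °C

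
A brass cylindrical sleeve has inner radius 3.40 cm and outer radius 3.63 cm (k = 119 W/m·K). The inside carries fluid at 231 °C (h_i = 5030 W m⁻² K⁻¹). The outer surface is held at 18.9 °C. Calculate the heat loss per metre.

Q' = 208 kW/m

Series thermal resistances, inner to outer:
  R'_conv,in = 1/(2πr h) = 1/(2π·0.0340·5030) = 9.306×10^-4 m·K/W
  R'_brass = ln(0.0363/0.0340)/(2πk) = 0.06546/(2π·119) = 8.754×10^-5 m·K/W
ΣR = 9.306×10^-4 + 8.754×10^-5 = 0.001018 m·K/W
Q' = ΔT/ΣR = (231 °C − 18.9 °C)/0.001018 = 2.08×10^5 W/m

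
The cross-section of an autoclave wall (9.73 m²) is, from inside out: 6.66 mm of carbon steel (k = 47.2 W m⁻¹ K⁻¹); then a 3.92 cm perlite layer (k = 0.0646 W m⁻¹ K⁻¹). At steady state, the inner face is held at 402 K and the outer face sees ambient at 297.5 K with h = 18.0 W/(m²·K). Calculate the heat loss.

Treat each layer as a resistance in series:
  R_carbon steel = L/(kA) = 0.00666/(47.2·9.73) = 1.450×10^-5 K/W
  R_perlite = L/(kA) = 0.0392/(0.0646·9.73) = 0.06236 K/W
  R_conv,out = 1/(hA) = 1/(18.0·9.73) = 0.005710 K/W
ΣR = 1.450×10^-5 + 0.06236 + 0.005710 = 0.06808 K/W
Q = ΔT/ΣR = (402 K − 297.5 K)/0.06808 = 1530 W

Q = 1530 W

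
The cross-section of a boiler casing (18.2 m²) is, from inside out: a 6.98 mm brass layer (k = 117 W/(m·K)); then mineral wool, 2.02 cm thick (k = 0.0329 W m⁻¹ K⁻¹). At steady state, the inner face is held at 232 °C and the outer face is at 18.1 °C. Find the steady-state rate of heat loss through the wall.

Q = 6340 W

Treat each layer as a resistance in series:
  R_brass = L/(kA) = 0.00698/(117·18.2) = 3.278×10^-6 K/W
  R_mineral wool = L/(kA) = 0.0202/(0.0329·18.2) = 0.03374 K/W
ΣR = 3.278×10^-6 + 0.03374 = 0.03374 K/W
Q = ΔT/ΣR = (232 °C − 18.1 °C)/0.03374 = 6340 W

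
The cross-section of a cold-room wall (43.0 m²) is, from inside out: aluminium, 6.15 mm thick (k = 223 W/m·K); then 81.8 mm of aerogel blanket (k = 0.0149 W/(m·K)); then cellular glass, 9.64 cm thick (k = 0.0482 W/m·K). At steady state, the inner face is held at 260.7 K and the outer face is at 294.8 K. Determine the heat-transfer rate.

Treat each layer as a resistance in series:
  R_aluminium = L/(kA) = 0.00615/(223·43.0) = 6.414×10^-7 K/W
  R_aerogel blanket = L/(kA) = 0.0818/(0.0149·43.0) = 0.1277 K/W
  R_cellular glass = L/(kA) = 0.0964/(0.0482·43.0) = 0.04651 K/W
ΣR = 6.414×10^-7 + 0.1277 + 0.04651 = 0.1742 K/W
Q = ΔT/ΣR = (260.7 K − 294.8 K)/0.1742 = -196 W
(Negative Q ⇒ heat flows inward; heat gain = 196 W.)

Q = 196 W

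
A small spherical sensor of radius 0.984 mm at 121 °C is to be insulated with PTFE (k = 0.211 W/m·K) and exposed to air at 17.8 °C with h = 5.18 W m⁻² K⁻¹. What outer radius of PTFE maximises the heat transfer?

For a sphere, r_cr = 2k_ins/h = 2·0.211/5.18 = 0.0815 m = 8.15 cm

r_cr = 8.15 cm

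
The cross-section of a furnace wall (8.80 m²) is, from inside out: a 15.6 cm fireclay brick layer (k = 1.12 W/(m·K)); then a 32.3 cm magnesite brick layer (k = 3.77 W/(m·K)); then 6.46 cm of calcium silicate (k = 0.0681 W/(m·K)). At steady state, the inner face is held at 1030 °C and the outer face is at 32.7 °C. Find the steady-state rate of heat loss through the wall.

Q = 7.48 kW

Series thermal resistances, inner to outer:
  R_fireclay brick = L/(kA) = 0.156/(1.12·8.80) = 0.01583 K/W
  R_magnesite brick = L/(kA) = 0.323/(3.77·8.80) = 0.009736 K/W
  R_calcium silicate = L/(kA) = 0.0646/(0.0681·8.80) = 0.1078 K/W
ΣR = 0.01583 + 0.009736 + 0.1078 = 0.1334 K/W
Q = ΔT/ΣR = (1030 °C − 32.7 °C)/0.1334 = 7480 W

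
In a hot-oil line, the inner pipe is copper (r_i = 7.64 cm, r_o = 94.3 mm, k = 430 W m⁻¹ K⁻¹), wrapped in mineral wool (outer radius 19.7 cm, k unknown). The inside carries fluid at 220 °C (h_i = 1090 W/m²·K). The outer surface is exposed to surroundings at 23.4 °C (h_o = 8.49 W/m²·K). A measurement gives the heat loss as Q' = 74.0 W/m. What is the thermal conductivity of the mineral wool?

k = 0.0458 W/m·K

ΣR = ΔT/Q' = |220 − 23.4|/74.0 = 2.657 m·K/W
Known resistances:
  R'_conv,in = 1/(2πr h) = 1/(2π·0.0764·1090) = 0.001911 m·K/W
  R'_copper = ln(0.0943/0.0764)/(2πk) = 0.2105/(2π·430) = 7.791×10^-5 m·K/W
  R'_conv,out = 1/(2πr h) = 1/(2π·0.197·8.49) = 0.09516 m·K/W
R_mineral wool = ΣR − ΣR_known = 2.657 − 0.09715 = 2.560 m·K/W
ln(r₂/r₁)/(2πk) = 2.560 ⇒ k = 0.7367/(2π·2.560) = 0.0458 W/m·K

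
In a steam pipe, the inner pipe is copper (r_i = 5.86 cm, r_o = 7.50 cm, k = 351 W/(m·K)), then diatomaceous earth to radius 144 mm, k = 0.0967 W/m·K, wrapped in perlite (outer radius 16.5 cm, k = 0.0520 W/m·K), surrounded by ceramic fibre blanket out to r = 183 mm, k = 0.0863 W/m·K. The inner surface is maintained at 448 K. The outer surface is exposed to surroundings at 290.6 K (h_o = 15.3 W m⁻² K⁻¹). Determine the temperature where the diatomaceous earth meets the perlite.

T = 350.8 K

Treat each layer as a resistance in series:
  R'_copper = ln(0.0750/0.0586)/(2πk) = 0.2468/(2π·351) = 1.119×10^-4 m·K/W
  R'_diatomaceous earth = ln(0.144/0.0750)/(2πk) = 0.6523/(2π·0.0967) = 1.074 m·K/W
  R'_perlite = ln(0.165/0.144)/(2πk) = 0.1361/(2π·0.0520) = 0.4167 m·K/W
  R'_ceramic fibre blanket = ln(0.183/0.165)/(2πk) = 0.1035/(2π·0.0863) = 0.1910 m·K/W
  R'_conv,out = 1/(2πr h) = 1/(2π·0.183·15.3) = 0.05684 m·K/W
ΣR = 1.119×10^-4 + 1.074 + 0.4167 + 0.1910 + 0.05684 = 1.739 m·K/W
Q' = ΔT/ΣR = (448 K − 290.6 K)/1.739 = 90.51 W/m
From the inner boundary to the diatomaceous earth/perlite interface, ΣR_partial = 1.074 m·K/W.
T_interface = T_in − Q'·ΣR_partial = 448 K − (90.51)(1.074) = 350.8 K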